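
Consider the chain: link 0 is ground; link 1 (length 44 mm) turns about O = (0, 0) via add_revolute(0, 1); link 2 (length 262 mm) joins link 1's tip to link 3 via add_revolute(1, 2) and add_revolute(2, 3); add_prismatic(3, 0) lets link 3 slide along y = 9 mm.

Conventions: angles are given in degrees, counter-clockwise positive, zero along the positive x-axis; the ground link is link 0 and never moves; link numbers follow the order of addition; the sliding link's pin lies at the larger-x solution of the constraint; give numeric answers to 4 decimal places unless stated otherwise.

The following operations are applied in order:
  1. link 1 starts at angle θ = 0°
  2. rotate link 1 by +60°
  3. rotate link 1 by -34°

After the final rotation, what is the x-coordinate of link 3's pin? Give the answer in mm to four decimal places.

geometry: r = 44 mm, L = 262 mm, e = 9 mm; θ starts at 0°
rotate link 1 by +60°: θ ← 0° +60° = 60°
rotate link 1 by -34°: θ ← 60° -34° = 26°
crank pin P = (r cos θ, r sin θ) = (39.546938, 19.288330)
h = r sin θ − e = 19.288330 − 9 = 10.288330
x = r cos θ + √(L² − h²) = 39.546938 + 261.797919 = 301.344857

301.3449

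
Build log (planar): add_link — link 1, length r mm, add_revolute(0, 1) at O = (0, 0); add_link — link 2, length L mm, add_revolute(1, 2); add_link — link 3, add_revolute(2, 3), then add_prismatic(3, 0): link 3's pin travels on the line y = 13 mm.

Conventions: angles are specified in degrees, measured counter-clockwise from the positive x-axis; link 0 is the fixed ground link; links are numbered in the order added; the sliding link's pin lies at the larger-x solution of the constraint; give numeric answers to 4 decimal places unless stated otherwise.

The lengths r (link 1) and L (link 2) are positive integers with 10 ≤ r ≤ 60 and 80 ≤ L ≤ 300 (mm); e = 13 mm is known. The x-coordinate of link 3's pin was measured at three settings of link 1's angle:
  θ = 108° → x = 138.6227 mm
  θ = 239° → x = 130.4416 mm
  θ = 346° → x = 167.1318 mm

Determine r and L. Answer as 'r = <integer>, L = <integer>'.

constraint per measurement: (x − r cos θ)² + (r sin θ − e)² = L²
subtracting the θ₁ and θ₂ equations cancels the r² and L² terms:
r = (x₁² − x₂²) / (2[(x₁cos θ₁ + e sin θ₁) − (x₂cos θ₂ + e sin θ₂)]) = 23.0003 → r = 23
L² = (x₁ − r cos θ₁)² + (r sin θ₁ − e)² = 21316.0126 → L = 146.0000 → L = 146
check at θ₃=346°: x = 167.1318 (printed 167.1318) ✓

r = 23, L = 146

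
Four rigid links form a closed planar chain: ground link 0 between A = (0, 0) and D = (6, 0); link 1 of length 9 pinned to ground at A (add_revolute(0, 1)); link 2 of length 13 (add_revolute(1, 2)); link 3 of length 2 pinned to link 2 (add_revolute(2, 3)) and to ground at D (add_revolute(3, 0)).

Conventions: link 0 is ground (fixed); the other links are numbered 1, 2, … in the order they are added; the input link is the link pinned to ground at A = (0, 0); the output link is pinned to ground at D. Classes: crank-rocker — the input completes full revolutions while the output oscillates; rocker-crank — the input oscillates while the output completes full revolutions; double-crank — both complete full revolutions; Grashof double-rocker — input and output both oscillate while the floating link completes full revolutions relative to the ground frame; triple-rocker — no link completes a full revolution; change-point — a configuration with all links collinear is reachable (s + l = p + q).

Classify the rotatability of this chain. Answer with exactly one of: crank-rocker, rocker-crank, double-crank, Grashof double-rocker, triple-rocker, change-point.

lengths: ground=6, input=9, coupler=13, output=2
sorted: s=2 (shortest), l=13 (longest), p+q=15
s + l = 15 vs p + q = 15
s + l = p + q → change-point (collinear configuration reachable)

change-point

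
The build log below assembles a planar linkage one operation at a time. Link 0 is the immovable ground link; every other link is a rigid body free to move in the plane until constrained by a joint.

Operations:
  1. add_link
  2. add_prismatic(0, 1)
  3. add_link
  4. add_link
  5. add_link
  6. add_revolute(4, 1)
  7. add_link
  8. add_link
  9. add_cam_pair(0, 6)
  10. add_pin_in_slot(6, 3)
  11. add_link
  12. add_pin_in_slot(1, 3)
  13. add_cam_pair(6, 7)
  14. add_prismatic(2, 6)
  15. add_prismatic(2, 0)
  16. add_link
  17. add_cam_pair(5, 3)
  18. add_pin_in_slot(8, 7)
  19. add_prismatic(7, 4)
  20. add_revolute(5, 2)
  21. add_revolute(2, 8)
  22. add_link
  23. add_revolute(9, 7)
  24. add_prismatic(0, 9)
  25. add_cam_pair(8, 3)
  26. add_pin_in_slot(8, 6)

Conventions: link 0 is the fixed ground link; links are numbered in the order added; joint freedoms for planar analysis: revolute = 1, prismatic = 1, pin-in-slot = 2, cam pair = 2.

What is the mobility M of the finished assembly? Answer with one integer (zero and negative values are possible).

link 0 = ground. State L|J1|J2 = 1|0|0
+link1  2|0|0
P(0,1) f=1→J1  2|1|0
+link2  3|1|0
+link3  4|1|0
+link4  5|1|0
R(4,1) f=1→J1  5|2|0
+link5  6|2|0
+link6  7|2|0
C(0,6) f=2→J2  7|2|1
PS(6,3) f=2→J2  7|2|2
+link7  8|2|2
PS(1,3) f=2→J2  8|2|3
C(6,7) f=2→J2  8|2|4
P(2,6) f=1→J1  8|3|4
P(2,0) f=1→J1  8|4|4
+link8  9|4|4
C(5,3) f=2→J2  9|4|5
PS(8,7) f=2→J2  9|4|6
P(7,4) f=1→J1  9|5|6
R(5,2) f=1→J1  9|6|6
R(2,8) f=1→J1  9|7|6
+link9  10|7|6
R(9,7) f=1→J1  10|8|6
P(0,9) f=1→J1  10|9|6
C(8,3) f=2→J2  10|9|7
PS(8,6) f=2→J2  10|9|8
M = 3(10−1)−2·9−8 = 27−18−8 = 1

M = 1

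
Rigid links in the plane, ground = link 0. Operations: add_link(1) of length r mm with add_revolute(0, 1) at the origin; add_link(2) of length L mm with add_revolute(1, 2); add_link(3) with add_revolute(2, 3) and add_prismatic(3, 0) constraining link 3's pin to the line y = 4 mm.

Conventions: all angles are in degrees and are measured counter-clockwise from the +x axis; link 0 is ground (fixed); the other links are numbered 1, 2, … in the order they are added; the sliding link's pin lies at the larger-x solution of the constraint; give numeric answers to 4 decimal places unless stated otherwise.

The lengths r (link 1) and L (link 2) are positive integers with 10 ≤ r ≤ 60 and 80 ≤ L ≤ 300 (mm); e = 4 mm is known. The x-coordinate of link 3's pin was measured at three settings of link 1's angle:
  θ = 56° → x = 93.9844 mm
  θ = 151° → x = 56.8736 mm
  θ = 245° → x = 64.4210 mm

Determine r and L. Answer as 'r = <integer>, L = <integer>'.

constraint per measurement: (x − r cos θ)² + (r sin θ − e)² = L²
subtracting the θ₁ and θ₂ equations cancels the r² and L² terms:
r = (x₁² − x₂²) / (2[(x₁cos θ₁ + e sin θ₁) − (x₂cos θ₂ + e sin θ₂)]) = 27.0000 → r = 27
L² = (x₁ − r cos θ₁)² + (r sin θ₁ − e)² = 6561.0032 → L = 81.0000 → L = 81
check at θ₃=245°: x = 64.4210 (printed 64.4210) ✓

r = 27, L = 81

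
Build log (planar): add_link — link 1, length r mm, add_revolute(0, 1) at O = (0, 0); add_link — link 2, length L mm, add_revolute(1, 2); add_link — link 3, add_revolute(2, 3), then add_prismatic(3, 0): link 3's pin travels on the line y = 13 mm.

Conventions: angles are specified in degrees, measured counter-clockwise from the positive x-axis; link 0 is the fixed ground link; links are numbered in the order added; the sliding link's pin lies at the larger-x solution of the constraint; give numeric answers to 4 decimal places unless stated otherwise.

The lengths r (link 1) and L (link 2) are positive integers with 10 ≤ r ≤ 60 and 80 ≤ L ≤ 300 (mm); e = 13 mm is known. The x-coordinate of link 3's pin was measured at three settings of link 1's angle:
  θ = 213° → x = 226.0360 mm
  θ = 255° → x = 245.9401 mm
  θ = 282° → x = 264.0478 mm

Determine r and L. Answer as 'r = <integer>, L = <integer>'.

constraint per measurement: (x − r cos θ)² + (r sin θ − e)² = L²
subtracting the θ₁ and θ₂ equations cancels the r² and L² terms:
r = (x₁² − x₂²) / (2[(x₁cos θ₁ + e sin θ₁) − (x₂cos θ₂ + e sin θ₂)]) = 39.0001 → r = 39
L² = (x₁ − r cos θ₁)² + (r sin θ₁ − e)² = 68120.9770 → L = 261.0000 → L = 261
check at θ₃=282°: x = 264.0478 (printed 264.0478) ✓

r = 39, L = 261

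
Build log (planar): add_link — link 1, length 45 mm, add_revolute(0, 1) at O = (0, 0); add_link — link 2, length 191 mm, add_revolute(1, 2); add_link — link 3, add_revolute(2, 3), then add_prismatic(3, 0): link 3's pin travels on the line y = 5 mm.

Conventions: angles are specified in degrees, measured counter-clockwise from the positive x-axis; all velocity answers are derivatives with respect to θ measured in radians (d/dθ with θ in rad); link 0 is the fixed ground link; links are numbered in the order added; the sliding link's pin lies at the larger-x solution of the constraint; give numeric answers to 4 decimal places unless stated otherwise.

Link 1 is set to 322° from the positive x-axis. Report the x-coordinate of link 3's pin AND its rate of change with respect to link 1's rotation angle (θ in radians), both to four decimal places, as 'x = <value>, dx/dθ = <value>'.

geometry: r = 45 mm, L = 191 mm, e = 5 mm
crank pin P = (r cos θ, r sin θ) = (35.460484, -27.704766)
h = r sin θ − e = -27.704766 − 5 = -32.704766
x = r cos θ + √(L² − h²) = 35.460484 + 188.179165 = 223.639649
dx/dθ = −r sin θ − h·r cos θ/√(L² − h²) (θ in radians; h = -32.704766) = 33.867653

x = 223.6396, dx/dθ = 33.8677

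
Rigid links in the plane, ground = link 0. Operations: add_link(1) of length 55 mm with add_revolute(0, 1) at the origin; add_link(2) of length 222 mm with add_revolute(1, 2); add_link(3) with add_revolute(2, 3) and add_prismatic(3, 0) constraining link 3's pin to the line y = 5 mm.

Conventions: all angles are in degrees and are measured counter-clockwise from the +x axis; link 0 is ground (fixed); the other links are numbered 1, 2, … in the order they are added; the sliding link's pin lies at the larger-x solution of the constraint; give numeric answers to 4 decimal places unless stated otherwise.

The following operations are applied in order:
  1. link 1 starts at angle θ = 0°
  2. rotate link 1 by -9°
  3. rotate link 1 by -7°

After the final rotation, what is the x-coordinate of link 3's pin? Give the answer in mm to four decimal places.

geometry: r = 55 mm, L = 222 mm, e = 5 mm; θ starts at 0°
rotate link 1 by -9°: θ ← 0° -9° = -9°
rotate link 1 by -7°: θ ← -9° -7° = -16°
crank pin P = (r cos θ, r sin θ) = (52.869393, -15.160055)
h = r sin θ − e = -15.160055 − 5 = -20.160055
x = r cos θ + √(L² − h²) = 52.869393 + 221.082727 = 273.952120

273.9521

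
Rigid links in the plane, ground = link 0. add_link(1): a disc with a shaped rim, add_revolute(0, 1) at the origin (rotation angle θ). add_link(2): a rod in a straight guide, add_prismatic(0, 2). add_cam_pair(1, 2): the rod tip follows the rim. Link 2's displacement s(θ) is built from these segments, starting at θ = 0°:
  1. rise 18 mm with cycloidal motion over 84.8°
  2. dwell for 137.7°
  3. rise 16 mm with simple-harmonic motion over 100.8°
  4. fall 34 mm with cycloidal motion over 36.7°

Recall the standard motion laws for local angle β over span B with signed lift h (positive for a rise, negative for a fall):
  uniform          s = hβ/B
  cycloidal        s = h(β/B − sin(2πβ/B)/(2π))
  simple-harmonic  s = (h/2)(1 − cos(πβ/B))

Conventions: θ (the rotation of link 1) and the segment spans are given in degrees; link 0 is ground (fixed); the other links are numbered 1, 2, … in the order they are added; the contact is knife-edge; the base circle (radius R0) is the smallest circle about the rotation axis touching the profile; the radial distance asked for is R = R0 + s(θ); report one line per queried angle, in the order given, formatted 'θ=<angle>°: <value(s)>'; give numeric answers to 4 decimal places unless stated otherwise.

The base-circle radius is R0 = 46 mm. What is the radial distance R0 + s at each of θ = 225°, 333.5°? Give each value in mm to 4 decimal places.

segment 1 (0° to 84.8°, cycloidal, h = 18) is passed completely: s = 0.0000 + (18) = 18.0000
segment 2 (84.8° to 222.5°, dwell): s unchanged at 18.0000
θ = 225° falls in segment 3 (222.5° to 323.3°, simple-harmonic, h = 16): β = 225 − 222.5 = 2.5°, B = 100.8°; Δs = 16/2·(1 − cos(π·0.0248)) = 0.0243; s = 18.0000 + 0.0243 = 18.0243
segment 3 (222.5° to 323.3°, simple-harmonic, h = 16) is passed completely: s = 18.0000 + (16) = 34.0000
θ = 333.5° falls in segment 4 (323.3° to 360°, cycloidal, h = -34): β = 333.5 − 323.3 = 10.2°, B = 36.7°; Δs = -34·(0.2779 − sin(2π·0.2779)/(2π)) = -4.1214; s = 34.0000 − 4.1214 = 29.8786
θ=225°: R = R0 + s = 46 + 18.0243 = 64.0243
θ=333.5°: R = R0 + s = 46 + 29.8786 = 75.8786

θ=225°: 64.0243
θ=333.5°: 75.8786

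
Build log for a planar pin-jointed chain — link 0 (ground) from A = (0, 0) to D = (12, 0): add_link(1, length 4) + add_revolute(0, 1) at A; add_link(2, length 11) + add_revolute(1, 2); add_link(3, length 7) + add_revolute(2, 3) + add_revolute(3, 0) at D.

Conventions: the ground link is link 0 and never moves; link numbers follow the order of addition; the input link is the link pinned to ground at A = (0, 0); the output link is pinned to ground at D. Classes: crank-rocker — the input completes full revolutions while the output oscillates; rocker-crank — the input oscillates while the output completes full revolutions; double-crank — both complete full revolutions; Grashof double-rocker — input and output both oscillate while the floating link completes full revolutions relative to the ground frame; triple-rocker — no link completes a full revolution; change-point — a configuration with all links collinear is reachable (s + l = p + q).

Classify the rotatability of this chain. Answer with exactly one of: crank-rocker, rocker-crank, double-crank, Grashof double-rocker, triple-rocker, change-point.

lengths: ground=12, input=4, coupler=11, output=7
sorted: s=4 (shortest), l=12 (longest), p+q=18
s + l = 16 vs p + q = 18
s + l < p + q (Grashof) with shortest = input link → crank-rocker

crank-rocker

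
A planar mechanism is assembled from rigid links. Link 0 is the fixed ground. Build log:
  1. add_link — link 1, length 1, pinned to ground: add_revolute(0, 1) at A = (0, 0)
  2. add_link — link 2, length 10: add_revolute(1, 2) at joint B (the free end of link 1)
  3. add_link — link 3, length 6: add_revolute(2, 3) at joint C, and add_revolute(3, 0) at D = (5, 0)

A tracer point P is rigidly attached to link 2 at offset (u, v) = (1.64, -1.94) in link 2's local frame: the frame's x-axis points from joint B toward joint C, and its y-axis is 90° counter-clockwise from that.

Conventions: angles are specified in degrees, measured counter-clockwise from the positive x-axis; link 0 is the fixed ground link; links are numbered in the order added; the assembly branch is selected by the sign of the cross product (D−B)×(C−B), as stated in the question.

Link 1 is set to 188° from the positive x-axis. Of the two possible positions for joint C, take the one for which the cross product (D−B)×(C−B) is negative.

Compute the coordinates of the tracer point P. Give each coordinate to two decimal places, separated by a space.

A=(0,0), D=(5.00,0)
B = A + 1.00·(cos188°, sin188°) = (-0.9903, -0.1392)
|BD| = 5.9919
circle(B,10.00) ∩ circle(D,6.00): a=8.3365, h=5.5229
  candidates: C₊=(7.2157,5.5759) cross=33.093; C₋=(7.4723,-5.4670) cross=-33.093
  branch - wants cross < 0 → take C=(7.4723,-5.4670) (cross=-33.093)
ex = (C−B)/|BC| = (0.8463,-0.5328); ey = (0.5328,0.8463)
P = B + 1.64·ex + -1.94·ey = (-0.6360,-2.6547)

-0.64 -2.65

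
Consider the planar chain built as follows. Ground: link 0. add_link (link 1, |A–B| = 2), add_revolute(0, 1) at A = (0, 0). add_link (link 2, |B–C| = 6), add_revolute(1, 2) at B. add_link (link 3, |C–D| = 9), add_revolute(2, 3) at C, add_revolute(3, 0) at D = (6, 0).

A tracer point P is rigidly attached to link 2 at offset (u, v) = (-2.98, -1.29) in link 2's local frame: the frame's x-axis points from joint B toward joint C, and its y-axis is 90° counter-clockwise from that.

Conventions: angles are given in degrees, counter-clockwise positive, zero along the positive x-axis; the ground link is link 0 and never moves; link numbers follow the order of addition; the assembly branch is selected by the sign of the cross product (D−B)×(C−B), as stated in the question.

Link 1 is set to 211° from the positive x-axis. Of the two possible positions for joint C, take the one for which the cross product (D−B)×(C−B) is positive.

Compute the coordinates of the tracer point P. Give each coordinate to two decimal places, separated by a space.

A=(0,0), D=(6.00,0)
B = A + 2.00·(cos211°, sin211°) = (-1.7143, -1.0301)
|BD| = 7.7828
circle(B,6.00) ∩ circle(D,9.00): a=1.0004, h=5.9160
  candidates: C₊=(-1.5057,4.9663) cross=46.043; C₋=(0.0603,-6.7616) cross=-46.043
  branch + wants cross > 0 → take C=(-1.5057,4.9663) (cross=46.043)
ex = (C−B)/|BC| = (0.0348,0.9994); ey = (-0.9994,0.0348)
P = B + -2.98·ex + -1.29·ey = (-0.5287,-4.0531)

-0.53 -4.05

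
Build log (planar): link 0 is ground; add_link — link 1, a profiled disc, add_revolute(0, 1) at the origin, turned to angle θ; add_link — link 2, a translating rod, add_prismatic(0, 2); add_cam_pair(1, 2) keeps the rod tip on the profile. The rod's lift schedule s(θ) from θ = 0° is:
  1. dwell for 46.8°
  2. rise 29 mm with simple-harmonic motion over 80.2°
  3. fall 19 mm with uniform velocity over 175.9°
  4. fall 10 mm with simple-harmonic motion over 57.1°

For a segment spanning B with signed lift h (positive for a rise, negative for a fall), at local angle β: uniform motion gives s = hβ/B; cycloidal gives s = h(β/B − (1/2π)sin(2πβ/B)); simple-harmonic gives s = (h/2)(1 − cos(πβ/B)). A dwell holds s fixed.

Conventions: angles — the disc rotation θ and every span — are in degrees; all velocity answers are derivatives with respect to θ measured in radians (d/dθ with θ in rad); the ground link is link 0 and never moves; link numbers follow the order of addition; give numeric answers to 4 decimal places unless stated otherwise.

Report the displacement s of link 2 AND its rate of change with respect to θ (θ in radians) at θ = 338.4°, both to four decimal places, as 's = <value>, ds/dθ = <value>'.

seg 1 [0°–46.8°] dwell: s stays 0.0000
seg 2 [46.8°–127°] simple-harmonic, h=29: full span → s += 29 → s = 29.0000
seg 3 [127°–302.9°] uniform, h=-19: full span → s += -19 → s = 10.0000
seg 4 [302.9°–360°] simple-harmonic, h=-10: θ=338.4° here. β=35.5, B=57.1. -10/2·(1 − cos(π·0.6217)) = -6.8657 → s = 3.1343
velocity in seg [302.9°–360°] (simple-harmonic), θ in radians: β = 35.5° = 0.6196 rad, B = 57.1° = 0.9966 rad; ds/dθ = (πh/(2B)) sin(πβ/B) = (π·(-10)/(2·0.9966)) sin(π·0.6217) = -14.623473 mm/rad

s = 3.1343, ds/dθ = -14.6235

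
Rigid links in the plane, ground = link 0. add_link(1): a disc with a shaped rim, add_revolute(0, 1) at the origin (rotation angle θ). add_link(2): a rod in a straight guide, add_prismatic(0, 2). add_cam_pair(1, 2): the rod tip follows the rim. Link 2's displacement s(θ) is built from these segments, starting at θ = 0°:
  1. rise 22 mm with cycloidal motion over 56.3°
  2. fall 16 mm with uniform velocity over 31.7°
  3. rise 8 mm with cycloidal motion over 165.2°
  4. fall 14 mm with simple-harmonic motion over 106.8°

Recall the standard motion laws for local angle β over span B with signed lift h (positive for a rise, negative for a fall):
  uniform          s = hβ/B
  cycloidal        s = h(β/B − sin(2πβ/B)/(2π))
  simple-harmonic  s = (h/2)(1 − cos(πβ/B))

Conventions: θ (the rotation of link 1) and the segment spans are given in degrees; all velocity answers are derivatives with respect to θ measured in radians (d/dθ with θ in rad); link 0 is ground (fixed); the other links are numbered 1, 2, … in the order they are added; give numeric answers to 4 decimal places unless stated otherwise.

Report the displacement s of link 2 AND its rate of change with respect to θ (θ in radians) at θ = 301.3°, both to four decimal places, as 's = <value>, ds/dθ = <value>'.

segment 1 (0° to 56.3°, cycloidal, h = 22) is passed completely: s = 0.0000 + (22) = 22.0000
segment 2 (56.3° to 88°, uniform, h = -16) is passed completely: s = 22.0000 + (-16) = 6.0000
segment 3 (88° to 253.2°, cycloidal, h = 8) is passed completely: s = 6.0000 + (8) = 14.0000
θ = 301.3° falls in segment 4 (253.2° to 360°, simple-harmonic, h = -14): β = 301.3 − 253.2 = 48.1°, B = 106.8°; Δs = -14/2·(1 − cos(π·0.4504)) = -5.9131; s = 14.0000 − 5.9131 = 8.0869
velocity in seg [253.2°–360°] (simple-harmonic), θ in radians: β = 48.1° = 0.8395 rad, B = 106.8° = 1.8640 rad; ds/dθ = (πh/(2B)) sin(πβ/B) = (π·(-14)/(2·1.8640)) sin(π·0.4504) = -11.654666 mm/rad

s = 8.0869, ds/dθ = -11.6547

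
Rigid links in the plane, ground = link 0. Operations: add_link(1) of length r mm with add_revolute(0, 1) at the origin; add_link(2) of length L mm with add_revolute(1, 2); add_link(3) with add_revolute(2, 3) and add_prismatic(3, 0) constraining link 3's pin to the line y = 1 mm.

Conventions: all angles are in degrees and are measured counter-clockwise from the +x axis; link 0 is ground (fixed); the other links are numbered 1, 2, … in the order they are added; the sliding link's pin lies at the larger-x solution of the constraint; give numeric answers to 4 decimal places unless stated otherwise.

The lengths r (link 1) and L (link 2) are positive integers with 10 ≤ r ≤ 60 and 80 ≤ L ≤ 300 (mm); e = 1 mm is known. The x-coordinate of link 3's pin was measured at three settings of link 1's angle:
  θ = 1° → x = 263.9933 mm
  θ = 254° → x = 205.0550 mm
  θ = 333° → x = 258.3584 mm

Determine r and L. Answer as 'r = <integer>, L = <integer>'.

constraint per measurement: (x − r cos θ)² + (r sin θ − e)² = L²
subtracting the θ₁ and θ₂ equations cancels the r² and L² terms:
r = (x₁² − x₂²) / (2[(x₁cos θ₁ + e sin θ₁) − (x₂cos θ₂ + e sin θ₂)]) = 43.0000 → r = 43
L² = (x₁ − r cos θ₁)² + (r sin θ₁ − e)² = 48840.9956 → L = 221.0000 → L = 221
check at θ₃=333°: x = 258.3584 (printed 258.3584) ✓

r = 43, L = 221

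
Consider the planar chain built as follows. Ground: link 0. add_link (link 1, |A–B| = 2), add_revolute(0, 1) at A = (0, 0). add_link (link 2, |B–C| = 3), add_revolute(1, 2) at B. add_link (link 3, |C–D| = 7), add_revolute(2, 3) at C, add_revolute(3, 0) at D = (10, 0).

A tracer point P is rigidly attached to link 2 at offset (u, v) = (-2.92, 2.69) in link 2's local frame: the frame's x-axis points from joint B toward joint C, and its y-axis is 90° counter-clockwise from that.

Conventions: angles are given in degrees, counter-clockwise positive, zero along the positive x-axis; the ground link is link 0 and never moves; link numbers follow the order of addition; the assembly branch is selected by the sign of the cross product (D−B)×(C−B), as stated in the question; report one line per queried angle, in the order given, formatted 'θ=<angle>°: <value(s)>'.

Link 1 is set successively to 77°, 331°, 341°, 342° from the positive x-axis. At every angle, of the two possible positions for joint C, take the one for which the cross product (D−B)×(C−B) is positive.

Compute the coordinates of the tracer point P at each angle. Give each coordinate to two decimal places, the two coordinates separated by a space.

A=(0,0), D=(10.00,0)
θ=77°: B = A + 2.00·(cos77°, sin77°) = (0.4499, 1.9487)
θ=77°: |BD| = 9.7469
θ=77°: circle(B,3.00) ∩ circle(D,7.00): a=2.8215, h=1.0193
θ=77°:   candidates: C₊=(3.4182,2.3834) cross=9.935; C₋=(3.0106,0.3859) cross=-9.935
θ=77°:   branch + wants cross > 0 → take C=(3.4182,2.3834) (cross=9.935)
θ=77°: ex = (C−B)/|BC| = (0.9894,0.1449); ey = (-0.1449,0.9894)
θ=77°: P = B + -2.92·ex + 2.69·ey = (-2.8290,4.1873)
θ=331°: B = A + 2.00·(cos331°, sin331°) = (1.7492, -0.9696)
θ=331°: |BD| = 8.3075
θ=331°: circle(B,3.00) ∩ circle(D,7.00): a=1.7463, h=2.4393
θ=331°:   candidates: C₊=(3.1989,1.6569) cross=20.265; C₋=(3.7683,-3.1885) cross=-20.265
θ=331°:   branch + wants cross > 0 → take C=(3.1989,1.6569) (cross=20.265)
θ=331°: ex = (C−B)/|BC| = (0.4832,0.8755); ey = (-0.8755,0.4832)
θ=331°: P = B + -2.92·ex + 2.69·ey = (-2.0169,-2.2262)
θ=341°: B = A + 2.00·(cos341°, sin341°) = (1.8910, -0.6511)
θ=341°: |BD| = 8.1351
θ=341°: circle(B,3.00) ∩ circle(D,7.00): a=1.6090, h=2.5320
θ=341°:   candidates: C₊=(3.2923,2.0015) cross=20.598; C₋=(3.6976,-3.0462) cross=-20.598
θ=341°:   branch + wants cross > 0 → take C=(3.2923,2.0015) (cross=20.598)
θ=341°: ex = (C−B)/|BC| = (0.4671,0.8842); ey = (-0.8842,0.4671)
θ=341°: P = B + -2.92·ex + 2.69·ey = (-1.8514,-1.9766)
θ=342°: B = A + 2.00·(cos342°, sin342°) = (1.9021, -0.6180)
θ=342°: |BD| = 8.1214
θ=342°: circle(B,3.00) ∩ circle(D,7.00): a=1.5981, h=2.5389
θ=342°:   candidates: C₊=(3.3024,2.0351) cross=20.620; C₋=(3.6888,-3.0280) cross=-20.620
θ=342°:   branch + wants cross > 0 → take C=(3.3024,2.0351) (cross=20.620)
θ=342°: ex = (C−B)/|BC| = (0.4668,0.8844); ey = (-0.8844,0.4668)
θ=342°: P = B + -2.92·ex + 2.69·ey = (-1.8398,-1.9449)

θ=77°: -2.83 4.19
θ=331°: -2.02 -2.23
θ=341°: -1.85 -1.98
θ=342°: -1.84 -1.94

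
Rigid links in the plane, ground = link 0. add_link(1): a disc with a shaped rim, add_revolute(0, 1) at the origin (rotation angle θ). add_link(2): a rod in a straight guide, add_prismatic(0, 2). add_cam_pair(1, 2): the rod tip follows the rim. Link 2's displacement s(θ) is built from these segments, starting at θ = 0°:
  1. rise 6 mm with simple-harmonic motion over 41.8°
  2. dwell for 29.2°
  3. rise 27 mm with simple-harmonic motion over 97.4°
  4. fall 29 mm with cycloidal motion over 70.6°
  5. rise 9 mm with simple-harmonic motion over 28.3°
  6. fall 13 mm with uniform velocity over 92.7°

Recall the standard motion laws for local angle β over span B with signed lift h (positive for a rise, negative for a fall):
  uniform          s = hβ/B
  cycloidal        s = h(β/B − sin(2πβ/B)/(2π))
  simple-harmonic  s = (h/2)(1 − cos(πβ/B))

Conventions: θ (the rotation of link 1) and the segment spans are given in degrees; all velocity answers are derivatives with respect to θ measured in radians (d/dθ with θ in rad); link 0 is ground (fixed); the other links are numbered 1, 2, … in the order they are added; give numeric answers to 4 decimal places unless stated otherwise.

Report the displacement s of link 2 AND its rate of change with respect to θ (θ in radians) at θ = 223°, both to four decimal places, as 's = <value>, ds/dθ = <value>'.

segment 1 (0° to 41.8°, simple-harmonic, h = 6) is passed completely: s = 0.0000 + (6) = 6.0000
segment 2 (41.8° to 71°, dwell): s unchanged at 6.0000
segment 3 (71° to 168.4°, simple-harmonic, h = 27) is passed completely: s = 6.0000 + (27) = 33.0000
θ = 223° falls in segment 4 (168.4° to 239°, cycloidal, h = -29): β = 223 − 168.4 = 54.6°, B = 70.6°; Δs = -29·(0.7734 − sin(2π·0.7734)/(2π)) = -26.9936; s = 33.0000 − 26.9936 = 6.0064
velocity in seg [168.4°–239°] (cycloidal), θ in radians: β = 54.6° = 0.9529 rad, B = 70.6° = 1.2322 rad; ds/dθ = (h/B)(1 − cos(2πβ/B)) = ((-29)/1.2322)(1 − cos(2π·0.7734)) = -20.091490 mm/rad

s = 6.0064, ds/dθ = -20.0915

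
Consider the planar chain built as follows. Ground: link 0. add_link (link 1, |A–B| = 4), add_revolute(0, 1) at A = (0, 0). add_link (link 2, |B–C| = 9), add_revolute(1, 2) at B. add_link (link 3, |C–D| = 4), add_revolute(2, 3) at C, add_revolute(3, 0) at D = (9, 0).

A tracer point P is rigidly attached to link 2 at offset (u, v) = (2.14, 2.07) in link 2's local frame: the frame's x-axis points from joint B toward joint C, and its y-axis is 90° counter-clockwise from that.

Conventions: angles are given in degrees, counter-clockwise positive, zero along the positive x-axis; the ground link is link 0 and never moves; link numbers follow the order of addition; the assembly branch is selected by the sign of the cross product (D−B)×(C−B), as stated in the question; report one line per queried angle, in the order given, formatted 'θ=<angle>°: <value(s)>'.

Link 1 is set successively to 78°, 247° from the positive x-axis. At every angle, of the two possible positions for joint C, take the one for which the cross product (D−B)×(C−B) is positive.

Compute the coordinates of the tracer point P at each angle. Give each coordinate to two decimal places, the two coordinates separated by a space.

A=(0,0), D=(9.00,0)
θ=78°: B = A + 4.00·(cos78°, sin78°) = (0.8316, 3.9126)
θ=78°: |BD| = 9.0571
θ=78°: circle(B,9.00) ∩ circle(D,4.00): a=8.1169, h=3.8879
θ=78°:   candidates: C₊=(9.8316,3.9126) cross=35.213; C₋=(6.4725,-3.1003) cross=-35.213
θ=78°:   branch + wants cross > 0 → take C=(9.8316,3.9126) (cross=35.213)
θ=78°: ex = (C−B)/|BC| = (1.0000,0.0000); ey = (-0.0000,1.0000)
θ=78°: P = B + 2.14·ex + 2.07·ey = (2.9716,5.9826)
θ=247°: B = A + 4.00·(cos247°, sin247°) = (-1.5629, -3.6820)
θ=247°: |BD| = 11.1863
θ=247°: circle(B,9.00) ∩ circle(D,4.00): a=8.4985, h=2.9624
θ=247°:   candidates: C₊=(5.4869,1.9126) cross=33.138; C₋=(7.4371,-3.6820) cross=-33.138
θ=247°:   branch + wants cross > 0 → take C=(5.4869,1.9126) (cross=33.138)
θ=247°: ex = (C−B)/|BC| = (0.7833,0.6216); ey = (-0.6216,0.7833)
θ=247°: P = B + 2.14·ex + 2.07·ey = (-1.1734,-0.7303)

θ=78°: 2.97 5.98
θ=247°: -1.17 -0.73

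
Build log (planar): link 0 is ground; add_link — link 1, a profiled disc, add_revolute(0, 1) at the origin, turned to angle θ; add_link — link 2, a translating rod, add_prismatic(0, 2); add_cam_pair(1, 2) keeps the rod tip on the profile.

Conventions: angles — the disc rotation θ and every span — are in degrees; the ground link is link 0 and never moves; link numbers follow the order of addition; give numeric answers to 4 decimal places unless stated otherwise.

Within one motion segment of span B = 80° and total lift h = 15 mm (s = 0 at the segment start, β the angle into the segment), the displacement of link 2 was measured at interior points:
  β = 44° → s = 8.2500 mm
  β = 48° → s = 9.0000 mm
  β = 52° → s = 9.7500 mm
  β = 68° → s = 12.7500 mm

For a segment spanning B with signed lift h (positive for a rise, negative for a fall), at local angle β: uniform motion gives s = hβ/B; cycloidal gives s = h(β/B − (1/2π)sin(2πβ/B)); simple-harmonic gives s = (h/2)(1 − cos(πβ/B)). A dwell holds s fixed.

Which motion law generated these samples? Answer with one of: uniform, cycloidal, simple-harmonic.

candidates at β/B = r: uniform s = h·r (linear in β); cycloidal s = h·(r − sin(2πr)/(2π)); simple-harmonic s = (h/2)(1 − cos(πr))
β=44°: printed 8.2500 | uniform 8.2500, cycloidal 8.9877, simple-harmonic 8.6733
β=48°: printed 9.0000 | uniform 9.0000, cycloidal 10.4032, simple-harmonic 9.8176
β=52°: printed 9.7500 | uniform 9.7500, cycloidal 11.6814, simple-harmonic 10.9049
β=68°: printed 12.7500 | uniform 12.7500, cycloidal 14.6814, simple-harmonic 14.1825
only one law matches every sample → uniform

uniform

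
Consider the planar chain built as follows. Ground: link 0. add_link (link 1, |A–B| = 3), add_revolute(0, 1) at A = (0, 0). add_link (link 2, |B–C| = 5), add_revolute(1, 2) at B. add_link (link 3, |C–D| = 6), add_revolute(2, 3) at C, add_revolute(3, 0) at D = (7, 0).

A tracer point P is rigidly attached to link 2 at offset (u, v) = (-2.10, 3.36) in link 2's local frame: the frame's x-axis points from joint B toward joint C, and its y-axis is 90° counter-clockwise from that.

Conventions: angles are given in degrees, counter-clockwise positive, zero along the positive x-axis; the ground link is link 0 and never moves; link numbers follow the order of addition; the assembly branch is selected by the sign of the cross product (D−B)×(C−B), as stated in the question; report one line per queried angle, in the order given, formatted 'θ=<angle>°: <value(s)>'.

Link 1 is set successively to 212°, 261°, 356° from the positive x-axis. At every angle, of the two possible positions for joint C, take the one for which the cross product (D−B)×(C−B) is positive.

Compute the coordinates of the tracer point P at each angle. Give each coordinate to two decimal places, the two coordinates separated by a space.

A=(0,0), D=(7.00,0)
θ=212°: B = A + 3.00·(cos212°, sin212°) = (-2.5441, -1.5898)
θ=212°: |BD| = 9.6756
θ=212°: circle(B,5.00) ∩ circle(D,6.00): a=4.2694, h=2.6024
θ=212°:   candidates: C₊=(1.2396,1.6787) cross=25.180; C₋=(2.0948,-3.4553) cross=-25.180
θ=212°:   branch + wants cross > 0 → take C=(1.2396,1.6787) (cross=25.180)
θ=212°: ex = (C−B)/|BC| = (0.7568,0.6537); ey = (-0.6537,0.7568)
θ=212°: P = B + -2.10·ex + 3.36·ey = (-6.3298,-0.4198)
θ=261°: B = A + 3.00·(cos261°, sin261°) = (-0.4693, -2.9631)
θ=261°: |BD| = 8.0356
θ=261°: circle(B,5.00) ∩ circle(D,6.00): a=3.3333, h=3.7268
θ=261°:   candidates: C₊=(1.2549,1.7302) cross=29.947; C₋=(4.0034,-5.1981) cross=-29.947
θ=261°:   branch + wants cross > 0 → take C=(1.2549,1.7302) (cross=29.947)
θ=261°: ex = (C−B)/|BC| = (0.3448,0.9387); ey = (-0.9387,0.3448)
θ=261°: P = B + -2.10·ex + 3.36·ey = (-4.3474,-3.7756)
θ=356°: B = A + 3.00·(cos356°, sin356°) = (2.9927, -0.2093)
θ=356°: |BD| = 4.0128
θ=356°: circle(B,5.00) ∩ circle(D,6.00): a=0.6358, h=4.9594
θ=356°:   candidates: C₊=(3.3689,4.7766) cross=19.901; C₋=(3.8862,-5.1288) cross=-19.901
θ=356°:   branch + wants cross > 0 → take C=(3.3689,4.7766) (cross=19.901)
θ=356°: ex = (C−B)/|BC| = (0.0753,0.9972); ey = (-0.9972,0.0753)
θ=356°: P = B + -2.10·ex + 3.36·ey = (-0.5158,-2.0505)

θ=212°: -6.33 -0.42
θ=261°: -4.35 -3.78
θ=356°: -0.52 -2.05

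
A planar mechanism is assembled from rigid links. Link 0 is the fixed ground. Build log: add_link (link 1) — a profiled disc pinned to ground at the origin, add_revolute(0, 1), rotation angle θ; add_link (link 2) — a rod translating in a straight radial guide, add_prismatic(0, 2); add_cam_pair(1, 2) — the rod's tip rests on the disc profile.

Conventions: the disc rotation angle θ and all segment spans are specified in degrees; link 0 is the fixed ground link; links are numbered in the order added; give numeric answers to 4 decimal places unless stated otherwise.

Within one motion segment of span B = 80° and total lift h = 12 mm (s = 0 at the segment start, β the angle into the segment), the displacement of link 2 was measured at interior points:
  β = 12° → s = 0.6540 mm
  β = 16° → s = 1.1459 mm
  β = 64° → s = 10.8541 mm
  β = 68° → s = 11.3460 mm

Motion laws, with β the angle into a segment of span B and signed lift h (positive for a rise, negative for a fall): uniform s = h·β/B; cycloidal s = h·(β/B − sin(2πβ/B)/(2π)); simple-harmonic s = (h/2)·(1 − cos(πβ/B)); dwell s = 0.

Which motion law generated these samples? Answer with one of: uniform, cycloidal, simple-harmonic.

candidates at β/B = r: uniform s = h·r (linear in β); cycloidal s = h·(r − sin(2πr)/(2π)); simple-harmonic s = (h/2)(1 − cos(πr))
β=12°: printed 0.6540 | uniform 1.8000, cycloidal 0.2549, simple-harmonic 0.6540
β=16°: printed 1.1459 | uniform 2.4000, cycloidal 0.5836, simple-harmonic 1.1459
β=64°: printed 10.8541 | uniform 9.6000, cycloidal 11.4164, simple-harmonic 10.8541
β=68°: printed 11.3460 | uniform 10.2000, cycloidal 11.7451, simple-harmonic 11.3460
only one law matches every sample → simple-harmonic

simple-harmonic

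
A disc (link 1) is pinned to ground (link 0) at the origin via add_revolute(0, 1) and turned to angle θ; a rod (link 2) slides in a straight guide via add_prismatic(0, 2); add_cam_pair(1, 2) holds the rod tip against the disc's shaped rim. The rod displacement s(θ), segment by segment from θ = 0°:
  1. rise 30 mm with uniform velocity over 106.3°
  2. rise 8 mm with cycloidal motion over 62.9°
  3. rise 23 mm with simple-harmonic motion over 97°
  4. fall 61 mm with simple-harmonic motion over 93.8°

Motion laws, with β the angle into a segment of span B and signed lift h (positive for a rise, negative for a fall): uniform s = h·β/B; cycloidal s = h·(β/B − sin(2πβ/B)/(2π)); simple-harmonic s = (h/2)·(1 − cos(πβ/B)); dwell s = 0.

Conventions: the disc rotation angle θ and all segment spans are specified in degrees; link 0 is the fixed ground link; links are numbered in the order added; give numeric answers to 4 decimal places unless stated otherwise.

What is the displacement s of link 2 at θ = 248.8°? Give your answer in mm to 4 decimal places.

segment 1 (0° to 106.3°, uniform, h = 30) is passed completely: s = 0.0000 + (30) = 30.0000
segment 2 (106.3° to 169.2°, cycloidal, h = 8) is passed completely: s = 30.0000 + (8) = 38.0000
θ = 248.8° falls in segment 3 (169.2° to 266.2°, simple-harmonic, h = 23): β = 248.8 − 169.2 = 79.6°, B = 97°; Δs = 23/2·(1 − cos(π·0.8206)) = 21.2217; s = 38.0000 + 21.2217 = 59.2217

59.2217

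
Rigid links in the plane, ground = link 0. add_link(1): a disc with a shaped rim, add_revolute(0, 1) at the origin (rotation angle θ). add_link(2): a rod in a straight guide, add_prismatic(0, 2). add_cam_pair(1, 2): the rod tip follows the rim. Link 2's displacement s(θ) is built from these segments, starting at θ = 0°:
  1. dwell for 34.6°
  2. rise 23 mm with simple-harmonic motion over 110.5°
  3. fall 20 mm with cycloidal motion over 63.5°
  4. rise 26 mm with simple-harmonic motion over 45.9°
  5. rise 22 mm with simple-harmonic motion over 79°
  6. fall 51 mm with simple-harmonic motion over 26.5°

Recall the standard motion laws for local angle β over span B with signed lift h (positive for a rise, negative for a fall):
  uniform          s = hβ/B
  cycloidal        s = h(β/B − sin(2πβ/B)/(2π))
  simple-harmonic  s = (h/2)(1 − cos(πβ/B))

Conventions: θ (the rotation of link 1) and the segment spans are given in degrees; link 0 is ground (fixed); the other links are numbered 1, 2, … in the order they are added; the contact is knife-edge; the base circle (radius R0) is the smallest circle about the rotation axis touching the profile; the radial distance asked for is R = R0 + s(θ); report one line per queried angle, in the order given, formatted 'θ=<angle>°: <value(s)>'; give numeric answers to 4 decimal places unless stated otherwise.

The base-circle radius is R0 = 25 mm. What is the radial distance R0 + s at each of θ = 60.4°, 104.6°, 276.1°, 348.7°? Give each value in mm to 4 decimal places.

segment 1 (0° to 34.6°, dwell): s unchanged at 0.0000
θ = 60.4° falls in segment 2 (34.6° to 145.1°, simple-harmonic, h = 23): β = 60.4 − 34.6 = 25.8°, B = 110.5°; Δs = 23/2·(1 − cos(π·0.2335)) = 2.9575; s = 0.0000 + 2.9575 = 2.9575
θ = 104.6° falls in segment 2 (34.6° to 145.1°, simple-harmonic, h = 23): β = 104.6 − 34.6 = 70°, B = 110.5°; Δs = 23/2·(1 − cos(π·0.6335)) = 16.1824; s = 0.0000 + 16.1824 = 16.1824
segment 2 (34.6° to 145.1°, simple-harmonic, h = 23) is passed completely: s = 0.0000 + (23) = 23.0000
segment 3 (145.1° to 208.6°, cycloidal, h = -20) is passed completely: s = 23.0000 + (-20) = 3.0000
segment 4 (208.6° to 254.5°, simple-harmonic, h = 26) is passed completely: s = 3.0000 + (26) = 29.0000
θ = 276.1° falls in segment 5 (254.5° to 333.5°, simple-harmonic, h = 22): β = 276.1 − 254.5 = 21.6°, B = 79°; Δs = 22/2·(1 − cos(π·0.2734)) = 3.8146; s = 29.0000 + 3.8146 = 32.8146
segment 5 (254.5° to 333.5°, simple-harmonic, h = 22) is passed completely: s = 29.0000 + (22) = 51.0000
θ = 348.7° falls in segment 6 (333.5° to 360°, simple-harmonic, h = -51): β = 348.7 − 333.5 = 15.2°, B = 26.5°; Δs = -51/2·(1 − cos(π·0.5736)) = -31.3426; s = 51.0000 − 31.3426 = 19.6574
θ=60.4°: R = R0 + s = 25 + 2.9575 = 27.9575
θ=104.6°: R = R0 + s = 25 + 16.1824 = 41.1824
θ=276.1°: R = R0 + s = 25 + 32.8146 = 57.8146
θ=348.7°: R = R0 + s = 25 + 19.6574 = 44.6574

θ=60.4°: 27.9575
θ=104.6°: 41.1824
θ=276.1°: 57.8146
θ=348.7°: 44.6574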